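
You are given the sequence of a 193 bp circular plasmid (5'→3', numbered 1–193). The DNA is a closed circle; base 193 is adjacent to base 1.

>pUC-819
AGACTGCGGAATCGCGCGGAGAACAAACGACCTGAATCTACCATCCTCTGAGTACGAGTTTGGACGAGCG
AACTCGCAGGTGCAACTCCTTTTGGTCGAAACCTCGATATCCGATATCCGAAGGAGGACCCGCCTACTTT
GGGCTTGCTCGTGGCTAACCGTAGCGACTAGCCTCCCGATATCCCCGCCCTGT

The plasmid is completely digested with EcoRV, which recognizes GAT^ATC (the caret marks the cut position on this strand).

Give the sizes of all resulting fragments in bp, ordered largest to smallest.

EcoRV sites (GATATC) start at positions 106, 113, 178.
EcoRV cuts after base 3 of each site, so after positions 108, 115, 180.
Circular molecule, 3 cuts → 3 fragments:
  109–115 → 7 bp
  116–180 → 65 bp
  181–193 then 1–108 → 13 + 108 = 121 bp
Sorted largest to smallest: 121, 65, 7 bp.

121, 65, 7 bp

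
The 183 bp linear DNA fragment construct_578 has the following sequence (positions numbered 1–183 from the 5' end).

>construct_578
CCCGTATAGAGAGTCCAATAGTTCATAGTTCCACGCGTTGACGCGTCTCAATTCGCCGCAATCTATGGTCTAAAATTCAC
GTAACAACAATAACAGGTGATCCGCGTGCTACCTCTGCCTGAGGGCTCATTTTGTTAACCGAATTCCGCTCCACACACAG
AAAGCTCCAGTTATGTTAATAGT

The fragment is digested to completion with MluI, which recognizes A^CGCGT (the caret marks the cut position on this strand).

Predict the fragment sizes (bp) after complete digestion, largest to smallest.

142, 33, 8 bp

MluI sites (ACGCGT) start at positions 33, 41.
MluI cuts after the first base of each site, so after positions 33, 41.
Linear molecule, 2 cuts → 3 fragments:
  1–33 → 33 bp
  34–41 → 8 bp
  42–183 → 142 bp
Sorted largest to smallest: 142, 33, 8 bp.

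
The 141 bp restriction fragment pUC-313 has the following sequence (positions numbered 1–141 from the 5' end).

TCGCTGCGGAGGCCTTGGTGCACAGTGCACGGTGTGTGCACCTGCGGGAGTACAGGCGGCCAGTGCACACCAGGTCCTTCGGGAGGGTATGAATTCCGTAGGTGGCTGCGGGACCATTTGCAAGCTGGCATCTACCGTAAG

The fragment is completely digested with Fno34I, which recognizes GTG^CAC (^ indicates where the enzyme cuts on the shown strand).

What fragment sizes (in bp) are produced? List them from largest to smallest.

Fno34I sites (GTGCAC) start at positions 18, 25, 36, 63.
Fno34I cuts after base 3 of each site, so after positions 20, 27, 38, 65.
Linear molecule, 4 cuts → 5 fragments:
  1–20 → 20 bp
  21–27 → 7 bp
  28–38 → 11 bp
  39–65 → 27 bp
  66–141 → 76 bp
Sorted largest to smallest: 76, 27, 20, 11, 7 bp.

76, 27, 20, 11, 7 bp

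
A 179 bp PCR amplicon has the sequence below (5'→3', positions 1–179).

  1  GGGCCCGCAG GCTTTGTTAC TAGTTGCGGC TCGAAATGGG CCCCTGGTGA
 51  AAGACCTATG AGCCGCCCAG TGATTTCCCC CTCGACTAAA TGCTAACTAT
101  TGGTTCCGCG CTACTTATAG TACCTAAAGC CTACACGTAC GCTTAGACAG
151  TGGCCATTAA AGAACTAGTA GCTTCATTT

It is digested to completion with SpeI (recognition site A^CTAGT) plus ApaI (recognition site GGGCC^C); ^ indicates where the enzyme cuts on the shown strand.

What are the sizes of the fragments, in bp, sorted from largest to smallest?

SpeI sites (ACTAGT) start at positions 19, 164.
SpeI cuts after the first base of each site, so after positions 19, 164.
ApaI sites (GGGCCC) start at positions 1, 38.
ApaI cuts after base 5 of each site (before the last base), so after positions 5, 42.
Combined cut positions: 5, 19, 42, 164.
Linear molecule, 4 cuts → 5 fragments:
  1–5 → 5 bp
  6–19 → 14 bp
  20–42 → 23 bp
  43–164 → 122 bp
  165–179 → 15 bp
Sorted largest to smallest: 122, 23, 15, 14, 5 bp.

122, 23, 15, 14, 5 bp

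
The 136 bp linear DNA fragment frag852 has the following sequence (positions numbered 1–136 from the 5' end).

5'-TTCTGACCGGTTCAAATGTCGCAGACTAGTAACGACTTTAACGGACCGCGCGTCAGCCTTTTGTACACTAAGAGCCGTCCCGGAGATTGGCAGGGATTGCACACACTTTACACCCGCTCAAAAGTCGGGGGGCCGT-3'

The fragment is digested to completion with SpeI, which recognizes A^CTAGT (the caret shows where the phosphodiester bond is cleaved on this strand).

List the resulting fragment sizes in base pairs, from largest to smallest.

The SpeI site (ACTAGT) starts at position 25.
SpeI cuts after the first base of each site, so after position 25.
Linear molecule, 1 cut → 2 fragments:
  1–25 → 25 bp
  26–136 → 111 bp
Sorted largest to smallest: 111, 25 bp.

111, 25 bp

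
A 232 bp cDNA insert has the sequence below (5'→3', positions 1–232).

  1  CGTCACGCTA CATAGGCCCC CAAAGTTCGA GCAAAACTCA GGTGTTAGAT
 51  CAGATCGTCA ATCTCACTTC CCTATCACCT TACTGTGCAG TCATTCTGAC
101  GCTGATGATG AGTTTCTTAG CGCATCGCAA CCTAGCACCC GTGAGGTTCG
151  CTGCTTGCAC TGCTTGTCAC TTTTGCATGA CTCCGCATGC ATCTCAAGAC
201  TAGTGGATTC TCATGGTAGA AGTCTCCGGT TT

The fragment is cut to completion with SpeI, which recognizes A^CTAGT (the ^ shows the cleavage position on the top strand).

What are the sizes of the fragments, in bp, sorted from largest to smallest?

The SpeI site (ACTAGT) starts at position 199.
SpeI cuts after the first base of each site, so after position 199.
Linear molecule, 1 cut → 2 fragments:
  1–199 → 199 bp
  200–232 → 33 bp
Sorted largest to smallest: 199, 33 bp.

199, 33 bp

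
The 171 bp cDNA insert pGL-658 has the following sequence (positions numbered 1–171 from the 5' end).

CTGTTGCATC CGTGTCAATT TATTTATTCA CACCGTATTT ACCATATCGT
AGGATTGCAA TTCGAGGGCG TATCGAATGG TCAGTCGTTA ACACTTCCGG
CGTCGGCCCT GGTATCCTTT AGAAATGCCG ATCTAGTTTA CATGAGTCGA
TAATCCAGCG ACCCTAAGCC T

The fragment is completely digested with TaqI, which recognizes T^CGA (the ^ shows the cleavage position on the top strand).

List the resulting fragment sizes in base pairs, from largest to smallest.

74, 62, 24, 11 bp

TaqI sites (TCGA) start at positions 62, 73, 147.
TaqI cuts after the first base of each site, so after positions 62, 73, 147.
Linear molecule, 3 cuts → 4 fragments:
  1–62 → 62 bp
  63–73 → 11 bp
  74–147 → 74 bp
  148–171 → 24 bp
Sorted largest to smallest: 74, 62, 24, 11 bp.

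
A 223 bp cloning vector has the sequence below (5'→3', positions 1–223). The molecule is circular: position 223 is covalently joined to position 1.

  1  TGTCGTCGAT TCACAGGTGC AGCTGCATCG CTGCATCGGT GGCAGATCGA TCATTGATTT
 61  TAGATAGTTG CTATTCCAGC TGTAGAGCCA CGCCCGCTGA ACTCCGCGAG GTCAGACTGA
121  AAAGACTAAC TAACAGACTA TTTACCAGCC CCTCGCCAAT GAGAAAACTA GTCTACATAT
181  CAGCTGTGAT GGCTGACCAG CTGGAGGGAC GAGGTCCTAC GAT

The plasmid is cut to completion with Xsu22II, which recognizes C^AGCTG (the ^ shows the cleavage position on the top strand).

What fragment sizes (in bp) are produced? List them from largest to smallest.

104, 57, 45, 17 bp

Xsu22II sites (CAGCTG) start at positions 20, 77, 181, 198.
Xsu22II cuts after the first base of each site, so after positions 20, 77, 181, 198.
Circular molecule, 4 cuts → 4 fragments:
  21–77 → 57 bp
  78–181 → 104 bp
  182–198 → 17 bp
  199–223 then 1–20 → 25 + 20 = 45 bp
Sorted largest to smallest: 104, 57, 45, 17 bp.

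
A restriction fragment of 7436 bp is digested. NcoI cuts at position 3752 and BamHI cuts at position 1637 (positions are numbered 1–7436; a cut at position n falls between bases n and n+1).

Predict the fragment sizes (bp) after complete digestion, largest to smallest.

3684, 2115, 1637 bp

Combined cut positions (sorted): 1637, 3752.
Linear molecule, 2 cuts → 3 fragments:
  1637 − 0 = 1637 bp
  3752 − 1637 = 2115 bp
  7436 − 3752 = 3684 bp
Sorted largest to smallest: 3684, 2115, 1637 bp.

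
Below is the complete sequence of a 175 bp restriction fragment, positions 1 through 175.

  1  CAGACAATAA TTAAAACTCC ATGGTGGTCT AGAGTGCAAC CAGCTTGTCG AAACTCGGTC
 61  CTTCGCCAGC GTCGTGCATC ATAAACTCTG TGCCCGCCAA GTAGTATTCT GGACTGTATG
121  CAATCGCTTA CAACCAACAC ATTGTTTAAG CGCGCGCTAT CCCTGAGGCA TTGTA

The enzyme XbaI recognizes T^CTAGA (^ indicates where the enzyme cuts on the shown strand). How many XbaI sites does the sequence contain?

1

TCTAGA occurs starting at position 28.
XbaI cuts at 1 site.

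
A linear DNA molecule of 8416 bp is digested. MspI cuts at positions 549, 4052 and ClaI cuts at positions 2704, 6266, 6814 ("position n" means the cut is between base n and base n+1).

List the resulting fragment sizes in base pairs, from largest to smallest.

2214, 2155, 1602, 1348, 549, 548 bp

Combined cut positions (sorted): 549, 2704, 4052, 6266, 6814.
Linear molecule, 5 cuts → 6 fragments:
  549 − 0 = 549 bp
  2704 − 549 = 2155 bp
  4052 − 2704 = 1348 bp
  6266 − 4052 = 2214 bp
  6814 − 6266 = 548 bp
  8416 − 6814 = 1602 bp
Sorted largest to smallest: 2214, 2155, 1602, 1348, 549, 548 bp.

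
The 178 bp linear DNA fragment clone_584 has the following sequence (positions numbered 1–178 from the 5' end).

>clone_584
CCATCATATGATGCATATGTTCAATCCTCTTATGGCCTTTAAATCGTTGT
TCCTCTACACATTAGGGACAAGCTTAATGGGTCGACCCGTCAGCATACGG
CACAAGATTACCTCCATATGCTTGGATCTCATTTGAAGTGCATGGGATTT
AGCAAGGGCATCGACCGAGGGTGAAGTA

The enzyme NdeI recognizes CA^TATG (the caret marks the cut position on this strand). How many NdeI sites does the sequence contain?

3

CATATG occurs starting at positions 5, 14, 115.
NdeI cuts at 3 sites.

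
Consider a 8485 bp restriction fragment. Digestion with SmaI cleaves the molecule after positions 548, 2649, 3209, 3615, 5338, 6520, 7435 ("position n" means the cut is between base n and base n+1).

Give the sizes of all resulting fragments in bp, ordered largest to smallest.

2101, 1723, 1182, 1050, 915, 560, 548, 406 bp

Linear molecule, 7 cuts → 8 fragments:
  548 − 0 = 548 bp
  2649 − 548 = 2101 bp
  3209 − 2649 = 560 bp
  3615 − 3209 = 406 bp
  5338 − 3615 = 1723 bp
  6520 − 5338 = 1182 bp
  7435 − 6520 = 915 bp
  8485 − 7435 = 1050 bp
Sorted largest to smallest: 2101, 1723, 1182, 1050, 915, 560, 548, 406 bp.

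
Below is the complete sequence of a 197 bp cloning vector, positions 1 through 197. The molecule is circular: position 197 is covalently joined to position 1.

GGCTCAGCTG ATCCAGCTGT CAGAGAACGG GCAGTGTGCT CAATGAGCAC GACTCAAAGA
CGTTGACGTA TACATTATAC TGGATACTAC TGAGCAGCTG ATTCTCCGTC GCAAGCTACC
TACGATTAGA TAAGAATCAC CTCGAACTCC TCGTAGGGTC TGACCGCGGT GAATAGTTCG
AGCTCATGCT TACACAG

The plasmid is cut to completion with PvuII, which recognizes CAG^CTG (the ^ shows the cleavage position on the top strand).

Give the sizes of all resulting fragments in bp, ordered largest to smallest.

107, 81, 9 bp

PvuII sites (CAGCTG) start at positions 5, 14, 95.
PvuII cuts after base 3 of each site, so after positions 7, 16, 97.
Circular molecule, 3 cuts → 3 fragments:
  8–16 → 9 bp
  17–97 → 81 bp
  98–197 then 1–7 → 100 + 7 = 107 bp
Sorted largest to smallest: 107, 81, 9 bp.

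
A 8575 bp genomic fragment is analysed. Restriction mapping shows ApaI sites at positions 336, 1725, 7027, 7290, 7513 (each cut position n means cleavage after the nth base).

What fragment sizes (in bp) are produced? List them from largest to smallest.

Linear molecule, 5 cuts → 6 fragments:
  336 − 0 = 336 bp
  1725 − 336 = 1389 bp
  7027 − 1725 = 5302 bp
  7290 − 7027 = 263 bp
  7513 − 7290 = 223 bp
  8575 − 7513 = 1062 bp
Sorted largest to smallest: 5302, 1389, 1062, 336, 263, 223 bp.

5302, 1389, 1062, 336, 263, 223 bp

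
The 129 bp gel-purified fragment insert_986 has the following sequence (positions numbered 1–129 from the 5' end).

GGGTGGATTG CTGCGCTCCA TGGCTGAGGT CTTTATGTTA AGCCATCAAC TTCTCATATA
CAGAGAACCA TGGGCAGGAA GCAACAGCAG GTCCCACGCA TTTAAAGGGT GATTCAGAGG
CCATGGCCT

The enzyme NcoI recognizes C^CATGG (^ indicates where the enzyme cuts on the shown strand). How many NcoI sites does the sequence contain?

CCATGG occurs starting at positions 18, 68, 121.
NcoI cuts at 3 sites.

3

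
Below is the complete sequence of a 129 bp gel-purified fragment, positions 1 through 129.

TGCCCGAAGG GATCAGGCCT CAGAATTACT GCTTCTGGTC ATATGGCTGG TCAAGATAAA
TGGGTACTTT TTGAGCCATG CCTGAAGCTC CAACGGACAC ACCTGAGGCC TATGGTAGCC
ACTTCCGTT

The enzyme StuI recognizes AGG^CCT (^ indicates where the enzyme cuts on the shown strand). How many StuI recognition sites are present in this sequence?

AGGCCT occurs starting at positions 15, 106.
StuI cuts at 2 sites.

2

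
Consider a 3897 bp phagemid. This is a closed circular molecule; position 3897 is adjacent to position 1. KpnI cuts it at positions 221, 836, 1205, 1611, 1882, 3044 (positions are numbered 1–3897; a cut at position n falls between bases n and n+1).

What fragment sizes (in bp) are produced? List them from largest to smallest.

1162, 1074, 615, 406, 369, 271 bp

Circular molecule, 6 cuts → 6 fragments:
  836 − 221 = 615 bp
  1205 − 836 = 369 bp
  1611 − 1205 = 406 bp
  1882 − 1611 = 271 bp
  3044 − 1882 = 1162 bp
  wrap: 3897 − 3044 + 221 = 1074 bp
Sorted largest to smallest: 1162, 1074, 615, 406, 369, 271 bp.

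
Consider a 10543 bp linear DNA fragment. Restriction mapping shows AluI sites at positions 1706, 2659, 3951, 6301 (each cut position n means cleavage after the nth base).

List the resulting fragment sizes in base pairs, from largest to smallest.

Linear molecule, 4 cuts → 5 fragments:
  1706 − 0 = 1706 bp
  2659 − 1706 = 953 bp
  3951 − 2659 = 1292 bp
  6301 − 3951 = 2350 bp
  10543 − 6301 = 4242 bp
Sorted largest to smallest: 4242, 2350, 1706, 1292, 953 bp.

4242, 2350, 1706, 1292, 953 bp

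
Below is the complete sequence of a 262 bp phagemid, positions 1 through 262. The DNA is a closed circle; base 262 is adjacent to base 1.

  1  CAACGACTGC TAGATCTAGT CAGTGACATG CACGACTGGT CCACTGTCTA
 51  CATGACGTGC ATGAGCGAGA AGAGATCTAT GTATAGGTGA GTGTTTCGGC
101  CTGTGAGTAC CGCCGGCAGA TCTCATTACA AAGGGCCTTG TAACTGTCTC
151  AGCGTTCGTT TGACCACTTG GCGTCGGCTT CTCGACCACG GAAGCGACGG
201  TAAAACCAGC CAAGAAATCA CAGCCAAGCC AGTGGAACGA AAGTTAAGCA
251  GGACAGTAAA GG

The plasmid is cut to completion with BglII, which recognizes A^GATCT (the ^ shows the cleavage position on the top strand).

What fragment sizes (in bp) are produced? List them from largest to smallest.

BglII sites (AGATCT) start at positions 12, 73, 118.
BglII cuts after the first base of each site, so after positions 12, 73, 118.
Circular molecule, 3 cuts → 3 fragments:
  13–73 → 61 bp
  74–118 → 45 bp
  119–262 then 1–12 → 144 + 12 = 156 bp
Sorted largest to smallest: 156, 61, 45 bp.

156, 61, 45 bp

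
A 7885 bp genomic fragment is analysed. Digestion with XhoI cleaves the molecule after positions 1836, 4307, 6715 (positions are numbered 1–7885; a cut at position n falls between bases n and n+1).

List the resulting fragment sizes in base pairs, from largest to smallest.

2471, 2408, 1836, 1170 bp

Linear molecule, 3 cuts → 4 fragments:
  1836 − 0 = 1836 bp
  4307 − 1836 = 2471 bp
  6715 − 4307 = 2408 bp
  7885 − 6715 = 1170 bp
Sorted largest to smallest: 2471, 2408, 1836, 1170 bp.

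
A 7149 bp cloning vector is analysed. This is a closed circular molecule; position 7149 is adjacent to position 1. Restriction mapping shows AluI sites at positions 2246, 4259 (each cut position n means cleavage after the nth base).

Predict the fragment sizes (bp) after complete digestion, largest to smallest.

5136, 2013 bp

Circular molecule, 2 cuts → 2 fragments:
  4259 − 2246 = 2013 bp
  wrap: 7149 − 4259 + 2246 = 5136 bp
Sorted largest to smallest: 5136, 2013 bp.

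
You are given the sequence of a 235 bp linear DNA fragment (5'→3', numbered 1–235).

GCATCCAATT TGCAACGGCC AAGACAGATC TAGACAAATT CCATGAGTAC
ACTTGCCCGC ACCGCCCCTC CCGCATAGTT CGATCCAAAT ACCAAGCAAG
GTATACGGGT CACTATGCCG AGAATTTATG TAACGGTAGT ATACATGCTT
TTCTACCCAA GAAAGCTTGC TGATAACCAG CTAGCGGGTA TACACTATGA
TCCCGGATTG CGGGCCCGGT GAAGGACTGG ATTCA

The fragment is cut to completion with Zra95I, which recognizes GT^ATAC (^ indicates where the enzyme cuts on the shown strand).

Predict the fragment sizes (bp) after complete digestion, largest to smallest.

102, 49, 46, 38 bp

Zra95I sites (GTATAC) start at positions 101, 139, 188.
Zra95I cuts after base 2 of each site, so after positions 102, 140, 189.
Linear molecule, 3 cuts → 4 fragments:
  1–102 → 102 bp
  103–140 → 38 bp
  141–189 → 49 bp
  190–235 → 46 bp
Sorted largest to smallest: 102, 49, 46, 38 bp.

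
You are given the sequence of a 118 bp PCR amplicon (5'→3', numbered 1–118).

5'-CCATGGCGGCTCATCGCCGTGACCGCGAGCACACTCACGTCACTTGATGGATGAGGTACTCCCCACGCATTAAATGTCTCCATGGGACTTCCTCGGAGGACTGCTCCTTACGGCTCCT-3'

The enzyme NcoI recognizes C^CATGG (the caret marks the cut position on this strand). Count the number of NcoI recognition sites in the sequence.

2

CCATGG occurs starting at positions 1, 80.
NcoI cuts at 2 sites.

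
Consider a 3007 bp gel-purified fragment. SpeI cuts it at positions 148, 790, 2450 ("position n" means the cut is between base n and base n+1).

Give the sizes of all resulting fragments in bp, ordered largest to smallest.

1660, 642, 557, 148 bp

Linear molecule, 3 cuts → 4 fragments:
  148 − 0 = 148 bp
  790 − 148 = 642 bp
  2450 − 790 = 1660 bp
  3007 − 2450 = 557 bp
Sorted largest to smallest: 1660, 642, 557, 148 bp.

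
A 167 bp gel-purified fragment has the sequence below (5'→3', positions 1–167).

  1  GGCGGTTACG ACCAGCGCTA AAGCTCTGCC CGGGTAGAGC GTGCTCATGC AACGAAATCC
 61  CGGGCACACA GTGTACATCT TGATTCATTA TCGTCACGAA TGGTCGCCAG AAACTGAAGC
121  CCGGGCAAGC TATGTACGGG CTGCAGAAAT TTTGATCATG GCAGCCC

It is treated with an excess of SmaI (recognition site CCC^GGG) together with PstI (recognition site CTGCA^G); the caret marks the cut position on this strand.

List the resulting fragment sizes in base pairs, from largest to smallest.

SmaI sites (CCCGGG) start at positions 29, 59, 120.
SmaI cuts after base 3 of each site, so after positions 31, 61, 122.
The PstI site (CTGCAG) starts at position 141.
PstI cuts after base 5 of each site (before the last base), so after position 145.
Combined cut positions: 31, 61, 122, 145.
Linear molecule, 4 cuts → 5 fragments:
  1–31 → 31 bp
  32–61 → 30 bp
  62–122 → 61 bp
  123–145 → 23 bp
  146–167 → 22 bp
Sorted largest to smallest: 61, 31, 30, 23, 22 bp.

61, 31, 30, 23, 22 bp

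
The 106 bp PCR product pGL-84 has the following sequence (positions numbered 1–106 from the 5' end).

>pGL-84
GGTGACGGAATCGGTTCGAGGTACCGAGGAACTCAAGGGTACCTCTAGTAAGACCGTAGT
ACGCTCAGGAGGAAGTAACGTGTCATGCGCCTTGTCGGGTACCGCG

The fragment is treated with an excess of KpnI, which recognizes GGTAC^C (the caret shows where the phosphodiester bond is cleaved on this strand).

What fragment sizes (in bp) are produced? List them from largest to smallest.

KpnI sites (GGTACC) start at positions 20, 38, 98.
KpnI cuts after base 5 of each site (before the last base), so after positions 24, 42, 102.
Linear molecule, 3 cuts → 4 fragments:
  1–24 → 24 bp
  25–42 → 18 bp
  43–102 → 60 bp
  103–106 → 4 bp
Sorted largest to smallest: 60, 24, 18, 4 bp.

60, 24, 18, 4 bp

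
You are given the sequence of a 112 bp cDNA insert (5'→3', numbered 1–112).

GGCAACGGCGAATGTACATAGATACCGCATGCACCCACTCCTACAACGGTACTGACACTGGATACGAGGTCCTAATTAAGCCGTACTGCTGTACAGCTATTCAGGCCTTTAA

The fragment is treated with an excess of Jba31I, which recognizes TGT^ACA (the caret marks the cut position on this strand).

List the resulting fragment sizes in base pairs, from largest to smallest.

Jba31I sites (TGTACA) start at positions 13, 90.
Jba31I cuts after base 3 of each site, so after positions 15, 92.
Linear molecule, 2 cuts → 3 fragments:
  1–15 → 15 bp
  16–92 → 77 bp
  93–112 → 20 bp
Sorted largest to smallest: 77, 20, 15 bp.

77, 20, 15 bp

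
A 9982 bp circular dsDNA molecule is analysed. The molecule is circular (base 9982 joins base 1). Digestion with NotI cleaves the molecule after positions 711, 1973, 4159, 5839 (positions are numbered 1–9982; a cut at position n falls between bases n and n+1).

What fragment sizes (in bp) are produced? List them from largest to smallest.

4854, 2186, 1680, 1262 bp

Circular molecule, 4 cuts → 4 fragments:
  1973 − 711 = 1262 bp
  4159 − 1973 = 2186 bp
  5839 − 4159 = 1680 bp
  wrap: 9982 − 5839 + 711 = 4854 bp
Sorted largest to smallest: 4854, 2186, 1680, 1262 bp.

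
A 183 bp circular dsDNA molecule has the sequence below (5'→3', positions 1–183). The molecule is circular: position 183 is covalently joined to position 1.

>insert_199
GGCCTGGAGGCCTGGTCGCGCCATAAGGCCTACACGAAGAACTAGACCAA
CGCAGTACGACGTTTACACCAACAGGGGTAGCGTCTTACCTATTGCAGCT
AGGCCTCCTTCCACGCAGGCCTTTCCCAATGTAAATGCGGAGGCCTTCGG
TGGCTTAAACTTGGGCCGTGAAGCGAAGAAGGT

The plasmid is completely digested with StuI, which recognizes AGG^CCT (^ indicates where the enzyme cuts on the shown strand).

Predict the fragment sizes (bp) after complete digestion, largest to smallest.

75, 50, 24, 18, 16 bp

StuI sites (AGGCCT) start at positions 8, 26, 101, 117, 141.
StuI cuts after base 3 of each site, so after positions 10, 28, 103, 119, 143.
Circular molecule, 5 cuts → 5 fragments:
  11–28 → 18 bp
  29–103 → 75 bp
  104–119 → 16 bp
  120–143 → 24 bp
  144–183 then 1–10 → 40 + 10 = 50 bp
Sorted largest to smallest: 75, 50, 24, 18, 16 bp.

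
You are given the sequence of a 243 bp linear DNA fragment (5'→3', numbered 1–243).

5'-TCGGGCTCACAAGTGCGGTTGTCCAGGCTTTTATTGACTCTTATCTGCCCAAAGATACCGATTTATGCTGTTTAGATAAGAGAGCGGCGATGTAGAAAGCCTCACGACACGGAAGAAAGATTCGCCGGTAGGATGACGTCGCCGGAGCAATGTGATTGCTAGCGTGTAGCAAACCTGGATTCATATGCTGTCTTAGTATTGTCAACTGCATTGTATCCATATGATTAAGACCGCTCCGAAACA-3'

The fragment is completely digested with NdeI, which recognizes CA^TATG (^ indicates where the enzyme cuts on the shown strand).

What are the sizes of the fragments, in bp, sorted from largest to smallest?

NdeI sites (CATATG) start at positions 182, 218.
NdeI cuts after base 2 of each site, so after positions 183, 219.
Linear molecule, 2 cuts → 3 fragments:
  1–183 → 183 bp
  184–219 → 36 bp
  220–243 → 24 bp
Sorted largest to smallest: 183, 36, 24 bp.

183, 36, 24 bp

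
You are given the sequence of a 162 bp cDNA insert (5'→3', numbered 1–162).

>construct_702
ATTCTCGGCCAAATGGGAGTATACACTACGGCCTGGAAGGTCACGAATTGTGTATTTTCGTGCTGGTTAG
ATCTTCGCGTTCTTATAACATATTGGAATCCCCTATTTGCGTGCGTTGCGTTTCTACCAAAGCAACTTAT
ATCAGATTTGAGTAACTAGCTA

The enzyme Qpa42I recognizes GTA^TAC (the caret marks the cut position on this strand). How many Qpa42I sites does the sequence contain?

1

GTATAC occurs starting at position 19.
Qpa42I cuts at 1 site.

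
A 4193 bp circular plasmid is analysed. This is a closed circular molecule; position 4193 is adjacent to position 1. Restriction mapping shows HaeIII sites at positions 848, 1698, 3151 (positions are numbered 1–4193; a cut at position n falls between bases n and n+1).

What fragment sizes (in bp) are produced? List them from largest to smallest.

1890, 1453, 850 bp

Circular molecule, 3 cuts → 3 fragments:
  1698 − 848 = 850 bp
  3151 − 1698 = 1453 bp
  wrap: 4193 − 3151 + 848 = 1890 bp
Sorted largest to smallest: 1890, 1453, 850 bp.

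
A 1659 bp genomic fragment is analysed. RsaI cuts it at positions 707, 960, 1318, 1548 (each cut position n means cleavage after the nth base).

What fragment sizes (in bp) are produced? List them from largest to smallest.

707, 358, 253, 230, 111 bp

Linear molecule, 4 cuts → 5 fragments:
  707 − 0 = 707 bp
  960 − 707 = 253 bp
  1318 − 960 = 358 bp
  1548 − 1318 = 230 bp
  1659 − 1548 = 111 bp
Sorted largest to smallest: 707, 358, 253, 230, 111 bp.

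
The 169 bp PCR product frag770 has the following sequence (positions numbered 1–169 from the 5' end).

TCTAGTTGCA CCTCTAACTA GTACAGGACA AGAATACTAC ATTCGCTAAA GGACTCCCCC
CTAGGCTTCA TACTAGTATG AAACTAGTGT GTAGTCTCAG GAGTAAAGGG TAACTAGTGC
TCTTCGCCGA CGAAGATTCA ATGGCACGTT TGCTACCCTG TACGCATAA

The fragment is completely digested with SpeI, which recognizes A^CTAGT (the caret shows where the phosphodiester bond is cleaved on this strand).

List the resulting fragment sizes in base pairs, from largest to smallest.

SpeI sites (ACTAGT) start at positions 17, 72, 83, 113.
SpeI cuts after the first base of each site, so after positions 17, 72, 83, 113.
Linear molecule, 4 cuts → 5 fragments:
  1–17 → 17 bp
  18–72 → 55 bp
  73–83 → 11 bp
  84–113 → 30 bp
  114–169 → 56 bp
Sorted largest to smallest: 56, 55, 30, 17, 11 bp.

56, 55, 30, 17, 11 bp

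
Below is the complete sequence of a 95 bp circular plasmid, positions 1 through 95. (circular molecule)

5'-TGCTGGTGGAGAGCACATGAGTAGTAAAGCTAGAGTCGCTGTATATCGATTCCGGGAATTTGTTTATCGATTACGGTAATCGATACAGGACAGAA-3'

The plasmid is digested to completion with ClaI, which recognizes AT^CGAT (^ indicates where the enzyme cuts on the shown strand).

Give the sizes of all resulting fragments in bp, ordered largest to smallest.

ClaI sites (ATCGAT) start at positions 45, 66, 79.
ClaI cuts after base 2 of each site, so after positions 46, 67, 80.
Circular molecule, 3 cuts → 3 fragments:
  47–67 → 21 bp
  68–80 → 13 bp
  81–95 then 1–46 → 15 + 46 = 61 bp
Sorted largest to smallest: 61, 21, 13 bp.

61, 21, 13 bp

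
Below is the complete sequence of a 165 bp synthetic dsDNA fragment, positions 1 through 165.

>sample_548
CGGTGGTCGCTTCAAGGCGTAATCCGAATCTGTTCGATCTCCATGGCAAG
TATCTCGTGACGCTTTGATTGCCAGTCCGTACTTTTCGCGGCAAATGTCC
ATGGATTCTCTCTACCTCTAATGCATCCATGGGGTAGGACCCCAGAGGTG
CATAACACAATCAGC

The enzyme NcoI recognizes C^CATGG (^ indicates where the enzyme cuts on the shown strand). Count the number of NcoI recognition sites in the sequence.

3

CCATGG occurs starting at positions 41, 99, 127.
NcoI cuts at 3 sites.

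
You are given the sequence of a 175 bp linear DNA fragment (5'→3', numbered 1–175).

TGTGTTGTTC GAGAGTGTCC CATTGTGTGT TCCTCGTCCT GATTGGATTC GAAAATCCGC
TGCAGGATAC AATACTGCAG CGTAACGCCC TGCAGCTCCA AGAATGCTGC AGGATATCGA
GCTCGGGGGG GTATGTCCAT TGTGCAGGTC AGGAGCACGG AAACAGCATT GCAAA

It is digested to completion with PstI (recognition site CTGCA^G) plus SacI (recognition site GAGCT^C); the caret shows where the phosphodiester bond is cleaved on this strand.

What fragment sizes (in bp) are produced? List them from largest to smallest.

PstI sites (CTGCAG) start at positions 60, 75, 90, 107.
PstI cuts after base 5 of each site (before the last base), so after positions 64, 79, 94, 111.
The SacI site (GAGCTC) starts at position 119.
SacI cuts after base 5 of each site (before the last base), so after position 123.
Combined cut positions: 64, 79, 94, 111, 123.
Linear molecule, 5 cuts → 6 fragments:
  1–64 → 64 bp
  65–79 → 15 bp
  80–94 → 15 bp
  95–111 → 17 bp
  112–123 → 12 bp
  124–175 → 52 bp
Sorted largest to smallest: 64, 52, 17, 15, 15, 12 bp.

64, 52, 17, 15, 15, 12 bp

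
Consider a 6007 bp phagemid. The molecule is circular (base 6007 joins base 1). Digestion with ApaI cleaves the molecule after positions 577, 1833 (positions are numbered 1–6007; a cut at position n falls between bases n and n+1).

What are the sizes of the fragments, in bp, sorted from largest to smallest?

Circular molecule, 2 cuts → 2 fragments:
  1833 − 577 = 1256 bp
  wrap: 6007 − 1833 + 577 = 4751 bp
Sorted largest to smallest: 4751, 1256 bp.

4751, 1256 bp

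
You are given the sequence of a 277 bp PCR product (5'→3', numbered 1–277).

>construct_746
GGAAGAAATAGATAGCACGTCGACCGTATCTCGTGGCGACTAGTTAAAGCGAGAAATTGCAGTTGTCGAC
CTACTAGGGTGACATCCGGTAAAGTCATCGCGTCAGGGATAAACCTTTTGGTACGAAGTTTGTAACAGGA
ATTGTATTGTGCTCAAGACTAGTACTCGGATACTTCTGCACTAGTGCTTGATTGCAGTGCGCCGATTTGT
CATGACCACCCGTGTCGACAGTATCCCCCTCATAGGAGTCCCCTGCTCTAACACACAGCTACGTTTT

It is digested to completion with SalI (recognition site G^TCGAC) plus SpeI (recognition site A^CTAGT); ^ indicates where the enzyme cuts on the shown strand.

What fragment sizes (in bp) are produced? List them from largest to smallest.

SalI sites (GTCGAC) start at positions 19, 65, 224.
SalI cuts after the first base of each site, so after positions 19, 65, 224.
SpeI sites (ACTAGT) start at positions 39, 158, 180.
SpeI cuts after the first base of each site, so after positions 39, 158, 180.
Combined cut positions: 19, 39, 65, 158, 180, 224.
Linear molecule, 6 cuts → 7 fragments:
  1–19 → 19 bp
  20–39 → 20 bp
  40–65 → 26 bp
  66–158 → 93 bp
  159–180 → 22 bp
  181–224 → 44 bp
  225–277 → 53 bp
Sorted largest to smallest: 93, 53, 44, 26, 22, 20, 19 bp.

93, 53, 44, 26, 22, 20, 19 bp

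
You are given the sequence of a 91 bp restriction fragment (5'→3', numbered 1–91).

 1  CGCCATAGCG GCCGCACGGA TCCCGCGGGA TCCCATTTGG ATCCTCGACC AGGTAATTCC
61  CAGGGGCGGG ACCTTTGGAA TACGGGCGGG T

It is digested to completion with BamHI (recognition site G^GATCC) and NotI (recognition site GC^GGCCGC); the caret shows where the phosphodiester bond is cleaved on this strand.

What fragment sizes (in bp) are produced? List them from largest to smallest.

BamHI sites (GGATCC) start at positions 18, 28, 39.
BamHI cuts after the first base of each site, so after positions 18, 28, 39.
The NotI site (GCGGCCGC) starts at position 8.
NotI cuts after base 2 of each site, so after position 9.
Combined cut positions: 9, 18, 28, 39.
Linear molecule, 4 cuts → 5 fragments:
  1–9 → 9 bp
  10–18 → 9 bp
  19–28 → 10 bp
  29–39 → 11 bp
  40–91 → 52 bp
Sorted largest to smallest: 52, 11, 10, 9, 9 bp.

52, 11, 10, 9, 9 bp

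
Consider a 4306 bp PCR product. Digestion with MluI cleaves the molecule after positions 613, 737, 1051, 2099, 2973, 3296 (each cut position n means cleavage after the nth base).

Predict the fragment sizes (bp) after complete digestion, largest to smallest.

1048, 1010, 874, 613, 323, 314, 124 bp

Linear molecule, 6 cuts → 7 fragments:
  613 − 0 = 613 bp
  737 − 613 = 124 bp
  1051 − 737 = 314 bp
  2099 − 1051 = 1048 bp
  2973 − 2099 = 874 bp
  3296 − 2973 = 323 bp
  4306 − 3296 = 1010 bp
Sorted largest to smallest: 1048, 1010, 874, 613, 323, 314, 124 bp.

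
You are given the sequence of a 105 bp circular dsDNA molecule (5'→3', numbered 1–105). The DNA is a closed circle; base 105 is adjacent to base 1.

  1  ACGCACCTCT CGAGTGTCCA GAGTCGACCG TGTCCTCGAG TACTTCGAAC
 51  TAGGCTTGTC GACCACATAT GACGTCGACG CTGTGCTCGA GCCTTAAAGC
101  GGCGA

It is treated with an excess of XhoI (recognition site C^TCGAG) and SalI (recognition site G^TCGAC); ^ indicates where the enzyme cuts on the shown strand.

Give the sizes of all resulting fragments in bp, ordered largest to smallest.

XhoI sites (CTCGAG) start at positions 9, 35, 86.
XhoI cuts after the first base of each site, so after positions 9, 35, 86.
SalI sites (GTCGAC) start at positions 23, 58, 74.
SalI cuts after the first base of each site, so after positions 23, 58, 74.
Combined cut positions: 9, 23, 35, 58, 74, 86.
Circular molecule, 6 cuts → 6 fragments:
  10–23 → 14 bp
  24–35 → 12 bp
  36–58 → 23 bp
  59–74 → 16 bp
  75–86 → 12 bp
  87–105 then 1–9 → 19 + 9 = 28 bp
Sorted largest to smallest: 28, 23, 16, 14, 12, 12 bp.

28, 23, 16, 14, 12, 12 bp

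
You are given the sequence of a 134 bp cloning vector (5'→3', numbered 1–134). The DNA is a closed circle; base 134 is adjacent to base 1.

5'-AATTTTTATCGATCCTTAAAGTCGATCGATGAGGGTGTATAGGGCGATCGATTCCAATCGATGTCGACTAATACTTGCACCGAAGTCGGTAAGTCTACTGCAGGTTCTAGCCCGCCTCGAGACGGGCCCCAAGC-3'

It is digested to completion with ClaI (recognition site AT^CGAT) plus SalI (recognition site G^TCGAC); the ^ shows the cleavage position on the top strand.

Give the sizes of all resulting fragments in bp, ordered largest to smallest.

80, 22, 17, 10, 5 bp

ClaI sites (ATCGAT) start at positions 8, 25, 47, 57.
ClaI cuts after base 2 of each site, so after positions 9, 26, 48, 58.
The SalI site (GTCGAC) starts at position 63.
SalI cuts after the first base of each site, so after position 63.
Combined cut positions: 9, 26, 48, 58, 63.
Circular molecule, 5 cuts → 5 fragments:
  10–26 → 17 bp
  27–48 → 22 bp
  49–58 → 10 bp
  59–63 → 5 bp
  64–134 then 1–9 → 71 + 9 = 80 bp
Sorted largest to smallest: 80, 22, 17, 10, 5 bp.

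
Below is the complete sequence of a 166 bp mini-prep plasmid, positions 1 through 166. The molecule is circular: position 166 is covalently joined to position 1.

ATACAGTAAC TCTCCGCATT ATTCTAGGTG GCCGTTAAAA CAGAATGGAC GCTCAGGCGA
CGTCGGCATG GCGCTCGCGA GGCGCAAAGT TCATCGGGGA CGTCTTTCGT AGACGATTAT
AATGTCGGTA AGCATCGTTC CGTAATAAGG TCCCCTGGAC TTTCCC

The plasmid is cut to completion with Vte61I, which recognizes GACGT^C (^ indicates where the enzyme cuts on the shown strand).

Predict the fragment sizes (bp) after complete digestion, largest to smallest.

126, 40 bp

Vte61I sites (GACGTC) start at positions 59, 99.
Vte61I cuts after base 5 of each site (before the last base), so after positions 63, 103.
Circular molecule, 2 cuts → 2 fragments:
  64–103 → 40 bp
  104–166 then 1–63 → 63 + 63 = 126 bp
Sorted largest to smallest: 126, 40 bp.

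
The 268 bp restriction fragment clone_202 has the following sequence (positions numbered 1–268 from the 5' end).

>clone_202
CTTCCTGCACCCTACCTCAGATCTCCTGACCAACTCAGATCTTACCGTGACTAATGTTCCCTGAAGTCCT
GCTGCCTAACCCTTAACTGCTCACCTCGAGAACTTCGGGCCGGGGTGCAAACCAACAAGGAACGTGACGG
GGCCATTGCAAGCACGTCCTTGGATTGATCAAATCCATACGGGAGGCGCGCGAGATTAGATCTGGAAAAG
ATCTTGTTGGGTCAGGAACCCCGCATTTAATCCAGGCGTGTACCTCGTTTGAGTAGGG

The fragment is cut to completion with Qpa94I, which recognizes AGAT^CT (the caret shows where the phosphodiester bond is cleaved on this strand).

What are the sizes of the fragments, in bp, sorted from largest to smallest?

161, 56, 22, 18, 11 bp

Qpa94I sites (AGATCT) start at positions 19, 37, 198, 209.
Qpa94I cuts after base 4 of each site, so after positions 22, 40, 201, 212.
Linear molecule, 4 cuts → 5 fragments:
  1–22 → 22 bp
  23–40 → 18 bp
  41–201 → 161 bp
  202–212 → 11 bp
  213–268 → 56 bp
Sorted largest to smallest: 161, 56, 22, 18, 11 bp.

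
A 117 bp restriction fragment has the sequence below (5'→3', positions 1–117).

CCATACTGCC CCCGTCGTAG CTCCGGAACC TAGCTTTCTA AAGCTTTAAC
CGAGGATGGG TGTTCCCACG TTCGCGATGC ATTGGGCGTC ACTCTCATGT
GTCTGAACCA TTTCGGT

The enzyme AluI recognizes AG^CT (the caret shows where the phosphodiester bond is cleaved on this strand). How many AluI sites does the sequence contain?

3

AGCT occurs starting at positions 19, 32, 42.
AluI cuts at 3 sites.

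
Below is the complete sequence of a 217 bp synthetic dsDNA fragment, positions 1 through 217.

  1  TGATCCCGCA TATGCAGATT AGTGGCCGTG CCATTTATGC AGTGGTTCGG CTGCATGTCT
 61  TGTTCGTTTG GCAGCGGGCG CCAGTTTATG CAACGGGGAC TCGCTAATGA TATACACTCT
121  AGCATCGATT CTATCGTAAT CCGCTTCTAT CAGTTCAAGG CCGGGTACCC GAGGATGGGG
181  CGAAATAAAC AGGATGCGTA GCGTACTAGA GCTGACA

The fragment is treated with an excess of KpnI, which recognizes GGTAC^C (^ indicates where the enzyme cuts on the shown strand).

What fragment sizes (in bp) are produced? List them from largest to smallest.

The KpnI site (GGTACC) starts at position 164.
KpnI cuts after base 5 of each site (before the last base), so after position 168.
Linear molecule, 1 cut → 2 fragments:
  1–168 → 168 bp
  169–217 → 49 bp
Sorted largest to smallest: 168, 49 bp.

168, 49 bp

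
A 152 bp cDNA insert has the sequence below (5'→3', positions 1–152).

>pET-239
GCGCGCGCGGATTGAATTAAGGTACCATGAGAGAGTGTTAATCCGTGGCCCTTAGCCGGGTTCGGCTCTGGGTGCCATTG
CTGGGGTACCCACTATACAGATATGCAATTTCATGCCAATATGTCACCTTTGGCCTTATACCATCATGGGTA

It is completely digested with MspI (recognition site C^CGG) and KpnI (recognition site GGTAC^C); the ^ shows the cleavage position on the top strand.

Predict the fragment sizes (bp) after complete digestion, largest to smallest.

The MspI site (CCGG) starts at position 56.
MspI cuts after the first base of each site, so after position 56.
KpnI sites (GGTACC) start at positions 21, 85.
KpnI cuts after base 5 of each site (before the last base), so after positions 25, 89.
Combined cut positions: 25, 56, 89.
Linear molecule, 3 cuts → 4 fragments:
  1–25 → 25 bp
  26–56 → 31 bp
  57–89 → 33 bp
  90–152 → 63 bp
Sorted largest to smallest: 63, 33, 31, 25 bp.

63, 33, 31, 25 bp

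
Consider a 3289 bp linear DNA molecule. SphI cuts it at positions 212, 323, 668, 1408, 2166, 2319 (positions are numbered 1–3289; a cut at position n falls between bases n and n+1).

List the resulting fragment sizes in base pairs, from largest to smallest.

970, 758, 740, 345, 212, 153, 111 bp

Linear molecule, 6 cuts → 7 fragments:
  212 − 0 = 212 bp
  323 − 212 = 111 bp
  668 − 323 = 345 bp
  1408 − 668 = 740 bp
  2166 − 1408 = 758 bp
  2319 − 2166 = 153 bp
  3289 − 2319 = 970 bp
Sorted largest to smallest: 970, 758, 740, 345, 212, 153, 111 bp.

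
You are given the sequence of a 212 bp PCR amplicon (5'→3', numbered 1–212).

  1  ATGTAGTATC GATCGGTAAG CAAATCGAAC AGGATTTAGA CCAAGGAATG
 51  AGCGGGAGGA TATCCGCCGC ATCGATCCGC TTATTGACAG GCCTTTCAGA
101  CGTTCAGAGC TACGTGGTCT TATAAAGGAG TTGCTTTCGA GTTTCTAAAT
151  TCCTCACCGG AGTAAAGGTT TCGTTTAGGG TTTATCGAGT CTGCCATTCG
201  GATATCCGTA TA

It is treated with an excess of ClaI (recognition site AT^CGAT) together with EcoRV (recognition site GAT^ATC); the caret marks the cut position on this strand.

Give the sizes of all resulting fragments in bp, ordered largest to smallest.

ClaI sites (ATCGAT) start at positions 8, 71.
ClaI cuts after base 2 of each site, so after positions 9, 72.
EcoRV sites (GATATC) start at positions 59, 201.
EcoRV cuts after base 3 of each site, so after positions 61, 203.
Combined cut positions: 9, 61, 72, 203.
Linear molecule, 4 cuts → 5 fragments:
  1–9 → 9 bp
  10–61 → 52 bp
  62–72 → 11 bp
  73–203 → 131 bp
  204–212 → 9 bp
Sorted largest to smallest: 131, 52, 11, 9, 9 bp.

131, 52, 11, 9, 9 bp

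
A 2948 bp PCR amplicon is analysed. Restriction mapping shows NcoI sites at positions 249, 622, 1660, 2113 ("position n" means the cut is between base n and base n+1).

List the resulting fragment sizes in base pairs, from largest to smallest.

Linear molecule, 4 cuts → 5 fragments:
  249 − 0 = 249 bp
  622 − 249 = 373 bp
  1660 − 622 = 1038 bp
  2113 − 1660 = 453 bp
  2948 − 2113 = 835 bp
Sorted largest to smallest: 1038, 835, 453, 373, 249 bp.

1038, 835, 453, 373, 249 bp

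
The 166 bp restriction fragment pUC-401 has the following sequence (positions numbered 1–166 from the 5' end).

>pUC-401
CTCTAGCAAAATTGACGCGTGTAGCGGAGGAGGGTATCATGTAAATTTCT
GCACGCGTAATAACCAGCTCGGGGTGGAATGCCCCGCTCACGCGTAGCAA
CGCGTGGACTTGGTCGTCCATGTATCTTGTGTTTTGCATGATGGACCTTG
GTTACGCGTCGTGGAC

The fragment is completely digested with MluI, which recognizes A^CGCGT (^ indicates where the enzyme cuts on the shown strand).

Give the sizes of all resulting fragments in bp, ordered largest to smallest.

MluI sites (ACGCGT) start at positions 15, 53, 90, 100, 154.
MluI cuts after the first base of each site, so after positions 15, 53, 90, 100, 154.
Linear molecule, 5 cuts → 6 fragments:
  1–15 → 15 bp
  16–53 → 38 bp
  54–90 → 37 bp
  91–100 → 10 bp
  101–154 → 54 bp
  155–166 → 12 bp
Sorted largest to smallest: 54, 38, 37, 15, 12, 10 bp.

54, 38, 37, 15, 12, 10 bp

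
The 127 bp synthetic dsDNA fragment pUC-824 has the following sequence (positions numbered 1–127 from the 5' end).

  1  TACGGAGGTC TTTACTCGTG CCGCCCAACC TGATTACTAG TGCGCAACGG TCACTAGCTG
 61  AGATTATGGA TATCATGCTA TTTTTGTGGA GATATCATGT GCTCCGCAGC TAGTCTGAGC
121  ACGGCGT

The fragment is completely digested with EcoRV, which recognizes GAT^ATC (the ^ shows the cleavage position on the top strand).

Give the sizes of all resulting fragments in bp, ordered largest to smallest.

EcoRV sites (GATATC) start at positions 69, 91.
EcoRV cuts after base 3 of each site, so after positions 71, 93.
Linear molecule, 2 cuts → 3 fragments:
  1–71 → 71 bp
  72–93 → 22 bp
  94–127 → 34 bp
Sorted largest to smallest: 71, 34, 22 bp.

71, 34, 22 bp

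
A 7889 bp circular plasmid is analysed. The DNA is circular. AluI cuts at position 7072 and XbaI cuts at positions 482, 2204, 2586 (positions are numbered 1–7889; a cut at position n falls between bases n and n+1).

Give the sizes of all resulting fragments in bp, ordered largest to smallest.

4486, 1722, 1299, 382 bp

Combined cut positions (sorted): 482, 2204, 2586, 7072.
Circular molecule, 4 cuts → 4 fragments:
  2204 − 482 = 1722 bp
  2586 − 2204 = 382 bp
  7072 − 2586 = 4486 bp
  wrap: 7889 − 7072 + 482 = 1299 bp
Sorted largest to smallest: 4486, 1722, 1299, 382 bp.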